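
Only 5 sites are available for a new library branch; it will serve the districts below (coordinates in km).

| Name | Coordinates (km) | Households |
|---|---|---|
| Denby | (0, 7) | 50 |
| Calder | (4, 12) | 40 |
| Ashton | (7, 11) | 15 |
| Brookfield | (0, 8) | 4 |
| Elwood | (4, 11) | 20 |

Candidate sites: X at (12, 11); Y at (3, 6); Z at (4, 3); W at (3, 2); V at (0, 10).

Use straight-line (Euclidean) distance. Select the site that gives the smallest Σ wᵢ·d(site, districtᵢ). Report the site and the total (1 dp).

Total weighted distance at each candidate:
  X (12, 11): total = 1239.4
  Y (3, 6): total = 613.9
  Z (4, 3): total = 956.6
  W (3, 2): total = 1049.2
  V (0, 10): total = 525.4
Minimum is at V with total 525.4 km.

V, total 525.4 km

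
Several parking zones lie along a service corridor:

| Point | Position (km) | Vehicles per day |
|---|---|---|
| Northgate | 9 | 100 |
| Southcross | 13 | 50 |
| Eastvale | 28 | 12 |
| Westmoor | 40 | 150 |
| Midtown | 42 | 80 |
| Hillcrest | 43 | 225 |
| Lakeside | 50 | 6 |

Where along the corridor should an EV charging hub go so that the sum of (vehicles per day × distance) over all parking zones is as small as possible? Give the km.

x = 40

For a sum of weighted absolute distances on a line, the optimum is the weighted median (not the mean). Total weight W = 623; half-weight = 311.5.
Sort by position and accumulate weight:
  km 9 (Northgate, w=100) → cum 100
  km 13 (Southcross, w=50) → cum 150
  km 28 (Eastvale, w=12) → cum 162
  km 40 (Westmoor, w=150) → cum 312  ≥ 311.5 → median here
  km 42 (Midtown, w=80) → cum 392
  km 43 (Hillcrest, w=225) → cum 617
  km 50 (Lakeside, w=6) → cum 623
Optimal location: km 40.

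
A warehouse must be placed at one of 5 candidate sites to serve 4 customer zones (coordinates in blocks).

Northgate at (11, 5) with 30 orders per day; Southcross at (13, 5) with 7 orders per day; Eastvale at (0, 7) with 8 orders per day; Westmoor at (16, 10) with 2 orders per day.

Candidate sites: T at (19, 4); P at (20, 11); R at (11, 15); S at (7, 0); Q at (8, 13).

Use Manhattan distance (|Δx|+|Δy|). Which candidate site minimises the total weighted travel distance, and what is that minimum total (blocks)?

Total weighted distance at each candidate:
  T (19, 4): total = 513
  P (20, 11): total = 743
  R (11, 15): total = 556
  S (7, 0): total = 497
  Q (8, 13): total = 555
Minimum is at S with total 497 blocks.

S, total 497 blocks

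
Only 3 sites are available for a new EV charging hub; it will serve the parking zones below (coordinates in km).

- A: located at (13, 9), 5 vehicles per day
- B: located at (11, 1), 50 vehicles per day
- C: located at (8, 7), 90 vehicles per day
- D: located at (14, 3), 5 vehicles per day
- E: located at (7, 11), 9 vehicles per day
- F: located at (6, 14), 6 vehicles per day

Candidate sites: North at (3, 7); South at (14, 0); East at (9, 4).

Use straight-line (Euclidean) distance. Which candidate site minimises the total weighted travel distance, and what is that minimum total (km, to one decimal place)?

East, total 650.6 km

Total weighted distance at each candidate:
  North (3, 7): total = 1156.1
  South (14, 0): total = 1262.2
  East (9, 4): total = 650.6
Minimum is at East with total 650.6 km.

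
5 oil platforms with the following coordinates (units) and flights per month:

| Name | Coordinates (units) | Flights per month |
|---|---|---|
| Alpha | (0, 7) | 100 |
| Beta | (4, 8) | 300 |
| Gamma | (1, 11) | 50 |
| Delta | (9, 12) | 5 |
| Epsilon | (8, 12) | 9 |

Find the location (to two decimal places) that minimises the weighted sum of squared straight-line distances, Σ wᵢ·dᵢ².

(2.95, 8.23)

The minimiser of Σwᵢ‖p−pᵢ‖² is the weighted centroid p* = (Σwᵢpᵢ)/(Σwᵢ).
Σwᵢ = 464.
Σwᵢxᵢ = 100·0 + 300·4 + 50·1 + 5·9 + 9·8 = 1367.
Σwᵢyᵢ = 100·7 + 300·8 + 50·11 + 5·12 + 9·12 = 3818.
x* = 1367/464 = 2.95, y* = 3818/464 = 8.23.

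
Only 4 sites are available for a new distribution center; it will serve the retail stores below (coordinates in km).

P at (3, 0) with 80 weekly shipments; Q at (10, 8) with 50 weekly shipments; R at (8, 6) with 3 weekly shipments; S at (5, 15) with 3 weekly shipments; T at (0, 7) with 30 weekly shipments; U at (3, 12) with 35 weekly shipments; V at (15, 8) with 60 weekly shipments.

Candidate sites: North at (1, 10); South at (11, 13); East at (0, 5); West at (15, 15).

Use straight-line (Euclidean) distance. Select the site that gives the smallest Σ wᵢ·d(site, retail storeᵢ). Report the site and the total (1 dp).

East, total 2290.6 km

Total weighted distance at each candidate:
  North (1, 10): total = 2362.6
  South (11, 13): total = 2560.2
  East (0, 5): total = 2290.6
  West (15, 15): total = 3394.0
Minimum is at East with total 2290.6 km.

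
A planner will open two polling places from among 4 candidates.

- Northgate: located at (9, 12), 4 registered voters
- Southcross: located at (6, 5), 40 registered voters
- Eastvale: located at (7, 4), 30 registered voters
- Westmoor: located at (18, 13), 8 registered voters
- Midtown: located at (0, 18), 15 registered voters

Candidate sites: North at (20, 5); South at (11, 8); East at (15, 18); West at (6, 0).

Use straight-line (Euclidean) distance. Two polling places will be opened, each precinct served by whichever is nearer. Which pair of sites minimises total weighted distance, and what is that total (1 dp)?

{East, West}, total 629.3

Evaluate every pair (each demand assigned to the nearer of the two):
  {East, West}: total = 629.3
  {South, West}: total = 633.4
  {South, East}: total = 690.5
  {North, South}: total = 709.8
  {North, West}: total = 723.7
  {North, East}: total = 1256.7
Best pair: {East, West} with total 629.3.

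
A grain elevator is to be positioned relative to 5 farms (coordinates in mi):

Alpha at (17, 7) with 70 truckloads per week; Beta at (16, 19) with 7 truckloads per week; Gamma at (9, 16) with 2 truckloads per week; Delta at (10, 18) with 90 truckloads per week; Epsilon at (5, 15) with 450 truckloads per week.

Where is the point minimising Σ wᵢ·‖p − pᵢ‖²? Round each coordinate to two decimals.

(7.22, 14.58)

The minimiser of Σwᵢ‖p−pᵢ‖² is the weighted centroid p* = (Σwᵢpᵢ)/(Σwᵢ).
Σwᵢ = 619.
Σwᵢxᵢ = 70·17 + 7·16 + 2·9 + 90·10 + 450·5 = 4470.
Σwᵢyᵢ = 70·7 + 7·19 + 2·16 + 90·18 + 450·15 = 9025.
x* = 4470/619 = 7.22, y* = 9025/619 = 14.58.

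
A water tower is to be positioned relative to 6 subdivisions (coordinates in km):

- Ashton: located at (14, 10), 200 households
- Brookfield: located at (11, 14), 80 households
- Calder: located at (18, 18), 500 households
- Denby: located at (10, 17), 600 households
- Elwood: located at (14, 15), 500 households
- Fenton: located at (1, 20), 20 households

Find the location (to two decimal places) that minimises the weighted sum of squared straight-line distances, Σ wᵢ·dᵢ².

The minimiser of Σwᵢ‖p−pᵢ‖² is the weighted centroid p* = (Σwᵢpᵢ)/(Σwᵢ).
Σwᵢ = 1900.
Σwᵢxᵢ = 200·14 + 80·11 + 500·18 + 600·10 + 500·14 + 20·1 = 25700.
Σwᵢyᵢ = 200·10 + 80·14 + 500·18 + 600·17 + 500·15 + 20·20 = 30220.
x* = 25700/1900 = 13.53, y* = 30220/1900 = 15.91.

(13.53, 15.91)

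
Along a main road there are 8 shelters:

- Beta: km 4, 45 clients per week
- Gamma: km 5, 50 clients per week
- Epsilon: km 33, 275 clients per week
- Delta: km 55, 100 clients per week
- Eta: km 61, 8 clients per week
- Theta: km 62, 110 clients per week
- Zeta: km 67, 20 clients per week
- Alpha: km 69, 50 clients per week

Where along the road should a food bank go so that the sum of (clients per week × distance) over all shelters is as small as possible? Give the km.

For a sum of weighted absolute distances on a line, the optimum is the weighted median (not the mean). Total weight W = 658; half-weight = 329.
Sort by position and accumulate weight:
  km 4 (Beta, w=45) → cum 45
  km 5 (Gamma, w=50) → cum 95
  km 33 (Epsilon, w=275) → cum 370  ≥ 329 → median here
  km 55 (Delta, w=100) → cum 470
  km 61 (Eta, w=8) → cum 478
  km 62 (Theta, w=110) → cum 588
  km 67 (Zeta, w=20) → cum 608
  km 69 (Alpha, w=50) → cum 658
Optimal location: km 33.

x = 33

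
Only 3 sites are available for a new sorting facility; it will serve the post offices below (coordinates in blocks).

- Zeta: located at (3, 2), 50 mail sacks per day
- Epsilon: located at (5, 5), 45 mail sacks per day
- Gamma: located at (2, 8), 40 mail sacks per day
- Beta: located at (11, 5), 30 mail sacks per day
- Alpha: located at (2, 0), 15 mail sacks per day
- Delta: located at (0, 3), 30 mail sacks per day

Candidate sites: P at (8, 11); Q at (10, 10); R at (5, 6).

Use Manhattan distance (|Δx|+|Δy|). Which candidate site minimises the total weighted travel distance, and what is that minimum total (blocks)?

Total weighted distance at each candidate:
  P (8, 11): total = 2470
  Q (10, 10): total = 2560
  R (5, 6): total = 1130
Minimum is at R with total 1130 blocks.

R, total 1130 blocks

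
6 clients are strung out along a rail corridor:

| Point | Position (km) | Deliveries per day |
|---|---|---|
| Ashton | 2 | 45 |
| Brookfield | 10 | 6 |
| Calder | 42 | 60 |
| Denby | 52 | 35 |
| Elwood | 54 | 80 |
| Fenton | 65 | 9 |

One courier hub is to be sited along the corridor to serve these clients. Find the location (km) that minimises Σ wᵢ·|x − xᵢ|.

x = 52

For a sum of weighted absolute distances on a line, the optimum is the weighted median (not the mean). Total weight W = 235; half-weight = 117.5.
Sort by position and accumulate weight:
  km 2 (Ashton, w=45) → cum 45
  km 10 (Brookfield, w=6) → cum 51
  km 42 (Calder, w=60) → cum 111
  km 52 (Denby, w=35) → cum 146  ≥ 117.5 → median here
  km 54 (Elwood, w=80) → cum 226
  km 65 (Fenton, w=9) → cum 235
Optimal location: km 52.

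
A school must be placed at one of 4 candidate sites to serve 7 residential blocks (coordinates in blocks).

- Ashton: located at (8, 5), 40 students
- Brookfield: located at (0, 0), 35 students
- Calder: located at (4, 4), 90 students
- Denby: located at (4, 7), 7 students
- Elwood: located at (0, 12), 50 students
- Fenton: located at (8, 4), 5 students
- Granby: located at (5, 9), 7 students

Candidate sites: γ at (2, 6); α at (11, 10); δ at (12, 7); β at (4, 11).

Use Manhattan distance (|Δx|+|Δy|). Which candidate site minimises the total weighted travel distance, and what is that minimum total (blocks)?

Total weighted distance at each candidate:
  γ (2, 6): total = 1423
  α (11, 10): total = 3039
  δ (12, 7): total = 2899
  β (4, 11): total = 1909
Minimum is at γ with total 1423 blocks.

γ, total 1423 blocks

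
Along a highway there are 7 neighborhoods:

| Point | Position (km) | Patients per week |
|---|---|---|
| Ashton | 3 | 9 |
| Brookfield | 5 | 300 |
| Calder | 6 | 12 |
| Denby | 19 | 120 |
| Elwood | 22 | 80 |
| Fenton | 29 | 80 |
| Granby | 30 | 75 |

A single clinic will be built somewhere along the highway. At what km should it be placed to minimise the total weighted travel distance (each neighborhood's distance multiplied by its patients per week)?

For a sum of weighted absolute distances on a line, the optimum is the weighted median (not the mean). Total weight W = 676; half-weight = 338.
Sort by position and accumulate weight:
  km 3 (Ashton, w=9) → cum 9
  km 5 (Brookfield, w=300) → cum 309
  km 6 (Calder, w=12) → cum 321
  km 19 (Denby, w=120) → cum 441  ≥ 338 → median here
  km 22 (Elwood, w=80) → cum 521
  km 29 (Fenton, w=80) → cum 601
  km 30 (Granby, w=75) → cum 676
Optimal location: km 19.

x = 19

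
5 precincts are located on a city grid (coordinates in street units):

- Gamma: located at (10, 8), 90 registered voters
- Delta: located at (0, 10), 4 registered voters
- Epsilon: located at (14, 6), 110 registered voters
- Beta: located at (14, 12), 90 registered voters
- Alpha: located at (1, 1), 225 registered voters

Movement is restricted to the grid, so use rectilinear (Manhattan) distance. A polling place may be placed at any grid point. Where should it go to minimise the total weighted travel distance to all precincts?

(10, 6)

Manhattan distance separates: Σwᵢ(|x−xᵢ|+|y−yᵢ|) = Σwᵢ|x−xᵢ| + Σwᵢ|y−yᵢ|, so x and y are optimised independently as 1-D weighted medians.
Total weight W = 519; half = 259.5.
x-coordinate, sorted with cumulative weight:
  x=0 (Delta, w=4) cum 4
  x=1 (Alpha, w=225) cum 229
  x=10 (Gamma, w=90) cum 319  ← median
  x=14 (Epsilon, w=110) cum 429
  x=14 (Beta, w=90) cum 519
⇒ x* = 10
y-coordinate, sorted with cumulative weight:
  y=1 (Alpha, w=225) cum 225
  y=6 (Epsilon, w=110) cum 335  ← median
  y=8 (Gamma, w=90) cum 425
  y=10 (Delta, w=4) cum 429
  y=12 (Beta, w=90) cum 519
⇒ y* = 6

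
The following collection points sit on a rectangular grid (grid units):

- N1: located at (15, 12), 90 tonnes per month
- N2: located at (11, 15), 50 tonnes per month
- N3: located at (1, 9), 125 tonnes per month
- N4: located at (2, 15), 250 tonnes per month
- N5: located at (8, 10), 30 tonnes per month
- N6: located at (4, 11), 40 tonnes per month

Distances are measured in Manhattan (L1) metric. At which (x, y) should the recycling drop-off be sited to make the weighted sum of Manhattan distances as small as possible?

Manhattan distance separates: Σwᵢ(|x−xᵢ|+|y−yᵢ|) = Σwᵢ|x−xᵢ| + Σwᵢ|y−yᵢ|, so x and y are optimised independently as 1-D weighted medians.
Total weight W = 585; half = 292.5.
x-coordinate, sorted with cumulative weight:
  x=1 (N3, w=125) cum 125
  x=2 (N4, w=250) cum 375  ← median
  x=4 (N6, w=40) cum 415
  x=8 (N5, w=30) cum 445
  x=11 (N2, w=50) cum 495
  x=15 (N1, w=90) cum 585
⇒ x* = 2
y-coordinate, sorted with cumulative weight:
  y=9 (N3, w=125) cum 125
  y=10 (N5, w=30) cum 155
  y=11 (N6, w=40) cum 195
  y=12 (N1, w=90) cum 285
  y=15 (N2, w=50) cum 335  ← median
  y=15 (N4, w=250) cum 585
⇒ y* = 15

(2, 15)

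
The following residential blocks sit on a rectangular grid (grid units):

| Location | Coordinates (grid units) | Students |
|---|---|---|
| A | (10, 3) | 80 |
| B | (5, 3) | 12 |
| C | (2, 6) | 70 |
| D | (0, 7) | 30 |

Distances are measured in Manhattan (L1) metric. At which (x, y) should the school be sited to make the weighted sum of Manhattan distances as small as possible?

Manhattan distance separates: Σwᵢ(|x−xᵢ|+|y−yᵢ|) = Σwᵢ|x−xᵢ| + Σwᵢ|y−yᵢ|, so x and y are optimised independently as 1-D weighted medians.
Total weight W = 192; half = 96.
x-coordinate, sorted with cumulative weight:
  x=0 (D, w=30) cum 30
  x=2 (C, w=70) cum 100  ← median
  x=5 (B, w=12) cum 112
  x=10 (A, w=80) cum 192
⇒ x* = 2
y-coordinate, sorted with cumulative weight:
  y=3 (A, w=80) cum 80
  y=3 (B, w=12) cum 92
  y=6 (C, w=70) cum 162  ← median
  y=7 (D, w=30) cum 192
⇒ y* = 6

(2, 6)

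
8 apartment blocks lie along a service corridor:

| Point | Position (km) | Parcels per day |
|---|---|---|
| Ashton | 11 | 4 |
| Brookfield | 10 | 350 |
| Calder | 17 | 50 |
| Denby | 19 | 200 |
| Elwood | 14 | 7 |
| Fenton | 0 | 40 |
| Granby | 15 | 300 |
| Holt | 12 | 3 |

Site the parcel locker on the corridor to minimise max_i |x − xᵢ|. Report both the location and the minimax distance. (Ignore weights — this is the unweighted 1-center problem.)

The 1-center on a line is the midpoint of the two extreme points: leftmost at 0, rightmost at 19.
Optimal location = (0 + 19)/2 = 9.5; maximum distance = (19 − 0)/2 = 9.5.

location 9.5, max distance 9.5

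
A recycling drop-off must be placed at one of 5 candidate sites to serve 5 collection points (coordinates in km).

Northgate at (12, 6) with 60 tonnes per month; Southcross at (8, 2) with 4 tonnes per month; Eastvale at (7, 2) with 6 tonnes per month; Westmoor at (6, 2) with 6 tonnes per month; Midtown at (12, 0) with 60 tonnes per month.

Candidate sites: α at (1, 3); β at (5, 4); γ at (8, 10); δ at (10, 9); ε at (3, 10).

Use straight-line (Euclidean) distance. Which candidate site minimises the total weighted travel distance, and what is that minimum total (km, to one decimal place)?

Total weighted distance at each candidate:
  α (1, 3): total = 1463.6
  β (5, 4): total = 965.4
  γ (8, 10): total = 1115.5
  δ (10, 9): total = 892.7
  ε (3, 10): total = 1540.8
Minimum is at δ with total 892.7 km.

δ, total 892.7 km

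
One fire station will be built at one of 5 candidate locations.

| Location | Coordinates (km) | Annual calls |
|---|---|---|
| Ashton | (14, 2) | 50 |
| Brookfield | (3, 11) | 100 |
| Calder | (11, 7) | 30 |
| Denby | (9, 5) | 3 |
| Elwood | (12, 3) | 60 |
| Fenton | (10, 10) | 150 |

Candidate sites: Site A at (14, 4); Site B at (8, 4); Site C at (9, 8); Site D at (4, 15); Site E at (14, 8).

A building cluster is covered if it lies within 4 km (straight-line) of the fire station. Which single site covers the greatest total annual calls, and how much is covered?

Site C, covering 183

Coverage radius r = 4 km; a point is covered iff (Δx)²+(Δy)² ≤ 4² = 16.
  Site A (14, 4): covers {Ashton, Elwood} → 110
  Site B (8, 4): covers {Denby} → 3
  Site C (9, 8): covers {Calder, Denby, Fenton} → 183
  Site D (4, 15): covers {none} → 0
  Site E (14, 8): covers {Calder} → 30
Maximum coverage at Site C: 183 annual calls.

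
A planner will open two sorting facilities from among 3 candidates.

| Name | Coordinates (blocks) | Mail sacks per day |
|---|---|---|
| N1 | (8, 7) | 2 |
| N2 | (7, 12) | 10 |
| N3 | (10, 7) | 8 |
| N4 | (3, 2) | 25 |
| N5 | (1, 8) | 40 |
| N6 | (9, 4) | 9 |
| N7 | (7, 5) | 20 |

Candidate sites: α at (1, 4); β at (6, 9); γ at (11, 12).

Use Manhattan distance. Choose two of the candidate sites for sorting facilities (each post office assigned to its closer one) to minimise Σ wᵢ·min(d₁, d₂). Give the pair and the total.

{α, β}, total 528

Evaluate every pair (each demand assigned to the nearer of the two):
  {α, β}: total = 528
  {α, γ}: total = 576
  {β, γ}: total = 758
Best pair: {α, β} with total 528.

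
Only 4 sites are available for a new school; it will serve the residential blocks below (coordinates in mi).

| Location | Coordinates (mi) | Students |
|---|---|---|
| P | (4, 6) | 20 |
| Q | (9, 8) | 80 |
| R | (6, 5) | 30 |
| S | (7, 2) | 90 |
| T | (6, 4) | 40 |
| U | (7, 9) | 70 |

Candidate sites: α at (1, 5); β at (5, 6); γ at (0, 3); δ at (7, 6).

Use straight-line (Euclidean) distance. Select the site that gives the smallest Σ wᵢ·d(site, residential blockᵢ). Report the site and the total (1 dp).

Total weighted distance at each candidate:
  α (1, 5): total = 2209.2
  β (5, 6): total = 1164.5
  γ (0, 3): total = 2638.5
  δ (7, 6): total = 988.1
Minimum is at δ with total 988.1 mi.

δ, total 988.1 mi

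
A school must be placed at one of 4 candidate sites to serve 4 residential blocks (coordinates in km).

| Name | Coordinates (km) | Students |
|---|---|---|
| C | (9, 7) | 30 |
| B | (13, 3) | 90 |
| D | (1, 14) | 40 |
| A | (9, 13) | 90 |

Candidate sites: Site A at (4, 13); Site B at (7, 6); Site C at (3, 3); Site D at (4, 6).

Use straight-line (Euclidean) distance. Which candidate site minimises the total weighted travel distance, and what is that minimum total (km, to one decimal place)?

Total weighted distance at each candidate:
  Site A (4, 13): total = 2021.6
  Site B (7, 6): total = 1726.0
  Site C (3, 3): total = 2613.1
  Site D (4, 6): total = 2122.8
Minimum is at Site B with total 1726.0 km.

Site B, total 1726.0 km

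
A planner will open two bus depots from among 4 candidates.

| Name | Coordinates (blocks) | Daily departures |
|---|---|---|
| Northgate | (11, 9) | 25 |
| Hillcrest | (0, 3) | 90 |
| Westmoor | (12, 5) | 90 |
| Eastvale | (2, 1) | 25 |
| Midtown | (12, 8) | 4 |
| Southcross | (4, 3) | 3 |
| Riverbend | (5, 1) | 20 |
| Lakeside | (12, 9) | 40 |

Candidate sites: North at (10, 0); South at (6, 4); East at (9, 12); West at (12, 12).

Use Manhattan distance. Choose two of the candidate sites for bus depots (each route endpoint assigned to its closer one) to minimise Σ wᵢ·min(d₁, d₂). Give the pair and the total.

Evaluate every pair (each demand assigned to the nearer of the two):
  {South, West}: total = 1760
  {South, East}: total = 1917
  {North, South}: total = 2254
  {North, West}: total = 2408
  {North, East}: total = 2565
  {East, West}: total = 3278
Best pair: {South, West} with total 1760.

{South, West}, total 1760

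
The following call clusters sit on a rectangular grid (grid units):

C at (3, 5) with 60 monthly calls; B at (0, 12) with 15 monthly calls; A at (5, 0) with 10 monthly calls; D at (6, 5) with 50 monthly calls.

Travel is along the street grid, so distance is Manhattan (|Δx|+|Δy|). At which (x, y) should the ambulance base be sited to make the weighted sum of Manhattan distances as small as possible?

Manhattan distance separates: Σwᵢ(|x−xᵢ|+|y−yᵢ|) = Σwᵢ|x−xᵢ| + Σwᵢ|y−yᵢ|, so x and y are optimised independently as 1-D weighted medians.
Total weight W = 135; half = 67.5.
x-coordinate, sorted with cumulative weight:
  x=0 (B, w=15) cum 15
  x=3 (C, w=60) cum 75  ← median
  x=5 (A, w=10) cum 85
  x=6 (D, w=50) cum 135
⇒ x* = 3
y-coordinate, sorted with cumulative weight:
  y=0 (A, w=10) cum 10
  y=5 (C, w=60) cum 70  ← median
  y=5 (D, w=50) cum 120
  y=12 (B, w=15) cum 135
⇒ y* = 5

(3, 5)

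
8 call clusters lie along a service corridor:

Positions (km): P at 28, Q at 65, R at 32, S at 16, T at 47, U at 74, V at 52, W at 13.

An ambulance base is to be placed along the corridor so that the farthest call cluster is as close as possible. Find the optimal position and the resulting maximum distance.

location 43.5, max distance 30.5

The 1-center on a line is the midpoint of the two extreme points: leftmost at 13, rightmost at 74.
Optimal location = (13 + 74)/2 = 43.5; maximum distance = (74 − 13)/2 = 30.5.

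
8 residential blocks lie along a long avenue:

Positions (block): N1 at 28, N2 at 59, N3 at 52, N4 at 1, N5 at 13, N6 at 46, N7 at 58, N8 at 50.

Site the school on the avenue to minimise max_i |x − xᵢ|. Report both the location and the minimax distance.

The 1-center on a line is the midpoint of the two extreme points: leftmost at 1, rightmost at 59.
Optimal location = (1 + 59)/2 = 30; maximum distance = (59 − 1)/2 = 29.

location 30, max distance 29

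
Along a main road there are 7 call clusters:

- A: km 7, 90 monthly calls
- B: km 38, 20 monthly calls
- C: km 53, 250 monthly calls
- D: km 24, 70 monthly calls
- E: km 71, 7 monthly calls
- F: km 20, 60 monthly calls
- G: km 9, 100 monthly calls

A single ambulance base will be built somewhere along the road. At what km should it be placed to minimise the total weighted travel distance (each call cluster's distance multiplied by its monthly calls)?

x = 24

For a sum of weighted absolute distances on a line, the optimum is the weighted median (not the mean). Total weight W = 597; half-weight = 298.5.
Sort by position and accumulate weight:
  km 7 (A, w=90) → cum 90
  km 9 (G, w=100) → cum 190
  km 20 (F, w=60) → cum 250
  km 24 (D, w=70) → cum 320  ≥ 298.5 → median here
  km 38 (B, w=20) → cum 340
  km 53 (C, w=250) → cum 590
  km 71 (E, w=7) → cum 597
Optimal location: km 24.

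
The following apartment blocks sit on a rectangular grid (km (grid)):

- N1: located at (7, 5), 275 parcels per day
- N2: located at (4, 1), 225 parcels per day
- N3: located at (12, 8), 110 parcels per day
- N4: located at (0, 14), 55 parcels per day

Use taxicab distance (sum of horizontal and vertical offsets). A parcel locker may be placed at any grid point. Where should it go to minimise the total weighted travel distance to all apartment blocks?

(7, 5)

Manhattan distance separates: Σwᵢ(|x−xᵢ|+|y−yᵢ|) = Σwᵢ|x−xᵢ| + Σwᵢ|y−yᵢ|, so x and y are optimised independently as 1-D weighted medians.
Total weight W = 665; half = 332.5.
x-coordinate, sorted with cumulative weight:
  x=0 (N4, w=55) cum 55
  x=4 (N2, w=225) cum 280
  x=7 (N1, w=275) cum 555  ← median
  x=12 (N3, w=110) cum 665
⇒ x* = 7
y-coordinate, sorted with cumulative weight:
  y=1 (N2, w=225) cum 225
  y=5 (N1, w=275) cum 500  ← median
  y=8 (N3, w=110) cum 610
  y=14 (N4, w=55) cum 665
⇒ y* = 5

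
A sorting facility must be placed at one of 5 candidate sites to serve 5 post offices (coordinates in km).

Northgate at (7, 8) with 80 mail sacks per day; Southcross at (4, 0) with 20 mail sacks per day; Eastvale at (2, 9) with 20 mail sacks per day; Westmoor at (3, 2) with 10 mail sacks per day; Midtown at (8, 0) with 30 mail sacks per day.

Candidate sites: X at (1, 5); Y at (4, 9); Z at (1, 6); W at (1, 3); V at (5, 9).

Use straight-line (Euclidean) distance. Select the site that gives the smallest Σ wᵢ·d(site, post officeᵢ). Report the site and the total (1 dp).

Total weighted distance at each candidate:
  X (1, 5): total = 1029.9
  Y (4, 9): total = 839.2
  Z (1, 6): total = 1024.7
  W (1, 3): total = 1082.2
  V (5, 9): total = 777.4
Minimum is at V with total 777.4 km.

V, total 777.4 km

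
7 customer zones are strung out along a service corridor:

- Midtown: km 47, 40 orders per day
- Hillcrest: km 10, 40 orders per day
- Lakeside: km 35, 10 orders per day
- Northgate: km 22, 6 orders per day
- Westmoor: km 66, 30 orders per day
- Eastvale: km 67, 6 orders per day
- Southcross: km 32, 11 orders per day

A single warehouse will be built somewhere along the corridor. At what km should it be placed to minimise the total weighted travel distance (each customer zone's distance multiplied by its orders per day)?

x = 47

For a sum of weighted absolute distances on a line, the optimum is the weighted median (not the mean). Total weight W = 143; half-weight = 71.5.
Sort by position and accumulate weight:
  km 10 (Hillcrest, w=40) → cum 40
  km 22 (Northgate, w=6) → cum 46
  km 32 (Southcross, w=11) → cum 57
  km 35 (Lakeside, w=10) → cum 67
  km 47 (Midtown, w=40) → cum 107  ≥ 71.5 → median here
  km 66 (Westmoor, w=30) → cum 137
  km 67 (Eastvale, w=6) → cum 143
Optimal location: km 47.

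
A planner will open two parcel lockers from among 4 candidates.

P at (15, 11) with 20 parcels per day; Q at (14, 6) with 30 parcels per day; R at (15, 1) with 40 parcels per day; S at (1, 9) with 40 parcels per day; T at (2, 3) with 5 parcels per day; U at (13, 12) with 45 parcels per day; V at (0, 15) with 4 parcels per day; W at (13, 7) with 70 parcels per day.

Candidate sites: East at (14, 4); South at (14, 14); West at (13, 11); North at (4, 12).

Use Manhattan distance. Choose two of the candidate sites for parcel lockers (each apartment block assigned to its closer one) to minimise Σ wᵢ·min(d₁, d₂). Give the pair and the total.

{East, West}, total 1278

Evaluate every pair (each demand assigned to the nearer of the two):
  {East, West}: total = 1278
  {West, North}: total = 1348
  {East, North}: total = 1388
  {East, South}: total = 1560
  {South, West}: total = 1740
  {South, North}: total = 1898
Best pair: {East, West} with total 1278.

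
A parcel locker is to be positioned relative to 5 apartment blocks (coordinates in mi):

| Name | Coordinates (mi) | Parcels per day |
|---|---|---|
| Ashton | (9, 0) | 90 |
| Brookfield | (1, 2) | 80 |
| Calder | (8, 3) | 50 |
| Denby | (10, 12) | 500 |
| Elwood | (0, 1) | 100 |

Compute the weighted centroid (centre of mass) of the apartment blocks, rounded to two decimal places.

The minimiser of Σwᵢ‖p−pᵢ‖² is the weighted centroid p* = (Σwᵢpᵢ)/(Σwᵢ).
Σwᵢ = 820.
Σwᵢxᵢ = 90·9 + 80·1 + 50·8 + 500·10 + 100·0 = 6290.
Σwᵢyᵢ = 90·0 + 80·2 + 50·3 + 500·12 + 100·1 = 6410.
x* = 6290/820 = 7.67, y* = 6410/820 = 7.82.

(7.67, 7.82)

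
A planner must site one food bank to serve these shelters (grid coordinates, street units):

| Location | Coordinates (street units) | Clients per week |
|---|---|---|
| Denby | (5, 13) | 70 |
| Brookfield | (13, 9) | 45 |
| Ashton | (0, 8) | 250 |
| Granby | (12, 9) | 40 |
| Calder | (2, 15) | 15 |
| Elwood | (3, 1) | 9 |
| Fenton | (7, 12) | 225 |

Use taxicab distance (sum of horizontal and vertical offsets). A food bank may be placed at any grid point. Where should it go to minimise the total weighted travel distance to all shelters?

(5, 9)

Manhattan distance separates: Σwᵢ(|x−xᵢ|+|y−yᵢ|) = Σwᵢ|x−xᵢ| + Σwᵢ|y−yᵢ|, so x and y are optimised independently as 1-D weighted medians.
Total weight W = 654; half = 327.
x-coordinate, sorted with cumulative weight:
  x=0 (Ashton, w=250) cum 250
  x=2 (Calder, w=15) cum 265
  x=3 (Elwood, w=9) cum 274
  x=5 (Denby, w=70) cum 344  ← median
  x=7 (Fenton, w=225) cum 569
  x=12 (Granby, w=40) cum 609
  x=13 (Brookfield, w=45) cum 654
⇒ x* = 5
y-coordinate, sorted with cumulative weight:
  y=1 (Elwood, w=9) cum 9
  y=8 (Ashton, w=250) cum 259
  y=9 (Brookfield, w=45) cum 304
  y=9 (Granby, w=40) cum 344  ← median
  y=12 (Fenton, w=225) cum 569
  y=13 (Denby, w=70) cum 639
  y=15 (Calder, w=15) cum 654
⇒ y* = 9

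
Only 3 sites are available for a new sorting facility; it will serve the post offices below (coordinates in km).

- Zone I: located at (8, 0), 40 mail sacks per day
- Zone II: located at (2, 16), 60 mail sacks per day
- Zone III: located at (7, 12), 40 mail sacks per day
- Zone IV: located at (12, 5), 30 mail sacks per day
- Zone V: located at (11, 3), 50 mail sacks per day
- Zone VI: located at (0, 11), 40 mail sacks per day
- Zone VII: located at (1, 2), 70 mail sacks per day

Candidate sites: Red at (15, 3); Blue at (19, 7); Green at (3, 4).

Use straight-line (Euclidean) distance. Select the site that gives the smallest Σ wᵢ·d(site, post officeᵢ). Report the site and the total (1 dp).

Green, total 2513.8 km

Total weighted distance at each candidate:
  Red (15, 3): total = 3860.0
  Blue (19, 7): total = 4945.6
  Green (3, 4): total = 2513.8
Minimum is at Green with total 2513.8 km.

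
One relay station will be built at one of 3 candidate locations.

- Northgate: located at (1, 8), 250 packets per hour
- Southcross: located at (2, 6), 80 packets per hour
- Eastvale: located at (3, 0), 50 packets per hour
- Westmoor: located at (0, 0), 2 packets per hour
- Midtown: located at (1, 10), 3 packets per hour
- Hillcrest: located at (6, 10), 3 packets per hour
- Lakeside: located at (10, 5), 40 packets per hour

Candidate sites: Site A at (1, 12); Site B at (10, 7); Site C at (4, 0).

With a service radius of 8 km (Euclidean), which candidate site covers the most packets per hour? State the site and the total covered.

Coverage radius r = 8 km; a point is covered iff (Δx)²+(Δy)² ≤ 8² = 64.
  Site A (1, 12): covers {Northgate, Southcross, Midtown, Hillcrest} → 336
  Site B (10, 7): covers {Hillcrest, Lakeside} → 43
  Site C (4, 0): covers {Southcross, Eastvale, Westmoor, Lakeside} → 172
Maximum coverage at Site A: 336 packets per hour.

Site A, covering 336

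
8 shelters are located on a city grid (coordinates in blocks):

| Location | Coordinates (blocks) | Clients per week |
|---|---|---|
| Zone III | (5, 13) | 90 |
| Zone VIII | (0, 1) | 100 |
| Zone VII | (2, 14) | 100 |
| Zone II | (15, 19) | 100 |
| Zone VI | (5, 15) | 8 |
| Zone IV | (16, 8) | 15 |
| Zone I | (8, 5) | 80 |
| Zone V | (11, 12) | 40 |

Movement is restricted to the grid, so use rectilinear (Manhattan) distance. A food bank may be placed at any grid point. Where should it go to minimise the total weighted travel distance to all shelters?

(5, 13)

Manhattan distance separates: Σwᵢ(|x−xᵢ|+|y−yᵢ|) = Σwᵢ|x−xᵢ| + Σwᵢ|y−yᵢ|, so x and y are optimised independently as 1-D weighted medians.
Total weight W = 533; half = 266.5.
x-coordinate, sorted with cumulative weight:
  x=0 (Zone VIII, w=100) cum 100
  x=2 (Zone VII, w=100) cum 200
  x=5 (Zone III, w=90) cum 290  ← median
  x=5 (Zone VI, w=8) cum 298
  x=8 (Zone I, w=80) cum 378
  x=11 (Zone V, w=40) cum 418
  x=15 (Zone II, w=100) cum 518
  x=16 (Zone IV, w=15) cum 533
⇒ x* = 5
y-coordinate, sorted with cumulative weight:
  y=1 (Zone VIII, w=100) cum 100
  y=5 (Zone I, w=80) cum 180
  y=8 (Zone IV, w=15) cum 195
  y=12 (Zone V, w=40) cum 235
  y=13 (Zone III, w=90) cum 325  ← median
  y=14 (Zone VII, w=100) cum 425
  y=15 (Zone VI, w=8) cum 433
  y=19 (Zone II, w=100) cum 533
⇒ y* = 13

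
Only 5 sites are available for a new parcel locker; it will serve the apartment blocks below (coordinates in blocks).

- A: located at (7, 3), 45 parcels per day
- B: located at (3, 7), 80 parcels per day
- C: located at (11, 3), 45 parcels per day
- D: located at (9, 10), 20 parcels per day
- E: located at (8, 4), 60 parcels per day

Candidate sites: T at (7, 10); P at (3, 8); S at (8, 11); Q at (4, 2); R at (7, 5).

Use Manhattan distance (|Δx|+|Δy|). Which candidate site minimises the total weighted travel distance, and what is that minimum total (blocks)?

Total weighted distance at each candidate:
  T (7, 10): total = 1830
  P (3, 8): total = 1770
  S (8, 11): total = 2080
  Q (4, 2): total = 1640
  R (7, 5): total = 1100
Minimum is at R with total 1100 blocks.

R, total 1100 blocks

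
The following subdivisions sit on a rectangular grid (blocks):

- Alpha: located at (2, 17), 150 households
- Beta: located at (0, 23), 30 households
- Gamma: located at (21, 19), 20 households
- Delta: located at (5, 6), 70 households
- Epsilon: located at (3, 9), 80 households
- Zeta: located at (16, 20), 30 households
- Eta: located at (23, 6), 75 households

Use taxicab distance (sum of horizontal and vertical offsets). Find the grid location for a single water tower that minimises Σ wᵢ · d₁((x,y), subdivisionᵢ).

Manhattan distance separates: Σwᵢ(|x−xᵢ|+|y−yᵢ|) = Σwᵢ|x−xᵢ| + Σwᵢ|y−yᵢ|, so x and y are optimised independently as 1-D weighted medians.
Total weight W = 455; half = 227.5.
x-coordinate, sorted with cumulative weight:
  x=0 (Beta, w=30) cum 30
  x=2 (Alpha, w=150) cum 180
  x=3 (Epsilon, w=80) cum 260  ← median
  x=5 (Delta, w=70) cum 330
  x=16 (Zeta, w=30) cum 360
  x=21 (Gamma, w=20) cum 380
  x=23 (Eta, w=75) cum 455
⇒ x* = 3
y-coordinate, sorted with cumulative weight:
  y=6 (Delta, w=70) cum 70
  y=6 (Eta, w=75) cum 145
  y=9 (Epsilon, w=80) cum 225
  y=17 (Alpha, w=150) cum 375  ← median
  y=19 (Gamma, w=20) cum 395
  y=20 (Zeta, w=30) cum 425
  y=23 (Beta, w=30) cum 455
⇒ y* = 17

(3, 17)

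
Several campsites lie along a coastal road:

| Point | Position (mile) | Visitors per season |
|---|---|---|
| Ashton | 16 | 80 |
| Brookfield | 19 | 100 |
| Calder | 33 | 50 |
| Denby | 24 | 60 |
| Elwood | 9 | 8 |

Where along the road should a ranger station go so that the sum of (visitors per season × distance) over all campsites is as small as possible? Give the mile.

x = 19

For a sum of weighted absolute distances on a line, the optimum is the weighted median (not the mean). Total weight W = 298; half-weight = 149.
Sort by position and accumulate weight:
  mile 9 (Elwood, w=8) → cum 8
  mile 16 (Ashton, w=80) → cum 88
  mile 19 (Brookfield, w=100) → cum 188  ≥ 149 → median here
  mile 24 (Denby, w=60) → cum 248
  mile 33 (Calder, w=50) → cum 298
Optimal location: mile 19.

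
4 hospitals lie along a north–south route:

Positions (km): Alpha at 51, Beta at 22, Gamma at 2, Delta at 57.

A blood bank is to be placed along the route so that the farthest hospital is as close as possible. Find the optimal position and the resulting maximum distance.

location 29.5, max distance 27.5

The 1-center on a line is the midpoint of the two extreme points: leftmost at 2, rightmost at 57.
Optimal location = (2 + 57)/2 = 29.5; maximum distance = (57 − 2)/2 = 27.5.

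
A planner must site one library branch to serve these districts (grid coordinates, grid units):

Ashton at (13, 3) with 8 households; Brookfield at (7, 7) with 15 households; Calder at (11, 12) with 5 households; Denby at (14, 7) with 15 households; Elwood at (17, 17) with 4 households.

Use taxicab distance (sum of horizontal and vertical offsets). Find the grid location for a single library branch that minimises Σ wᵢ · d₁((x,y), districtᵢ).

(13, 7)

Manhattan distance separates: Σwᵢ(|x−xᵢ|+|y−yᵢ|) = Σwᵢ|x−xᵢ| + Σwᵢ|y−yᵢ|, so x and y are optimised independently as 1-D weighted medians.
Total weight W = 47; half = 23.5.
x-coordinate, sorted with cumulative weight:
  x=7 (Brookfield, w=15) cum 15
  x=11 (Calder, w=5) cum 20
  x=13 (Ashton, w=8) cum 28  ← median
  x=14 (Denby, w=15) cum 43
  x=17 (Elwood, w=4) cum 47
⇒ x* = 13
y-coordinate, sorted with cumulative weight:
  y=3 (Ashton, w=8) cum 8
  y=7 (Brookfield, w=15) cum 23
  y=7 (Denby, w=15) cum 38  ← median
  y=12 (Calder, w=5) cum 43
  y=17 (Elwood, w=4) cum 47
⇒ y* = 7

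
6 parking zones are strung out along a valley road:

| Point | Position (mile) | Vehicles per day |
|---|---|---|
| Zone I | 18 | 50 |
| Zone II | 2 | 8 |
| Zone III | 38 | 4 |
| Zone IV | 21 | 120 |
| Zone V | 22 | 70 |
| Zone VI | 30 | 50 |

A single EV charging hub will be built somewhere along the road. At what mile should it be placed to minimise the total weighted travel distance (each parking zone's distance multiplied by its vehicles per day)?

x = 21

For a sum of weighted absolute distances on a line, the optimum is the weighted median (not the mean). Total weight W = 302; half-weight = 151.
Sort by position and accumulate weight:
  mile 2 (Zone II, w=8) → cum 8
  mile 18 (Zone I, w=50) → cum 58
  mile 21 (Zone IV, w=120) → cum 178  ≥ 151 → median here
  mile 22 (Zone V, w=70) → cum 248
  mile 30 (Zone VI, w=50) → cum 298
  mile 38 (Zone III, w=4) → cum 302
Optimal location: mile 21.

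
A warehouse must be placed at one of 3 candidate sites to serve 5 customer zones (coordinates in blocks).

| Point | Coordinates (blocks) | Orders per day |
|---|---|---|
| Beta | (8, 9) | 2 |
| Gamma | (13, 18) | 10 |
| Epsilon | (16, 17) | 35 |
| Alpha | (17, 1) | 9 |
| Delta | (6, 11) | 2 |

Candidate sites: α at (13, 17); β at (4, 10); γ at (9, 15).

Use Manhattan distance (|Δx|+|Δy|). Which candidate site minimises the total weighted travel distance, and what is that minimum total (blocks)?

Total weighted distance at each candidate:
  α (13, 17): total = 347
  β (4, 10): total = 1049
  γ (9, 15): total = 611
Minimum is at α with total 347 blocks.

α, total 347 blocks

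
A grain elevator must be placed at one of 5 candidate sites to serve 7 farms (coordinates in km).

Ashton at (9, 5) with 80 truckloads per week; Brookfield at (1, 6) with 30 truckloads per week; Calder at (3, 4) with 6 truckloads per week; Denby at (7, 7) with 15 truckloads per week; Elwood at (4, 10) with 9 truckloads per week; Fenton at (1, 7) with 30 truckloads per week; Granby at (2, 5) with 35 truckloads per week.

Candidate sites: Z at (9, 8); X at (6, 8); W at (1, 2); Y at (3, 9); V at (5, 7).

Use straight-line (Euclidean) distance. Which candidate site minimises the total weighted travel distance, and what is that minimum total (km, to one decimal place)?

Total weighted distance at each candidate:
  Z (9, 8): total = 1121.1
  X (6, 8): total = 905.6
  W (1, 2): total = 1275.2
  Y (3, 9): total = 1024.0
  V (5, 7): total = 807.8
Minimum is at V with total 807.8 km.

V, total 807.8 km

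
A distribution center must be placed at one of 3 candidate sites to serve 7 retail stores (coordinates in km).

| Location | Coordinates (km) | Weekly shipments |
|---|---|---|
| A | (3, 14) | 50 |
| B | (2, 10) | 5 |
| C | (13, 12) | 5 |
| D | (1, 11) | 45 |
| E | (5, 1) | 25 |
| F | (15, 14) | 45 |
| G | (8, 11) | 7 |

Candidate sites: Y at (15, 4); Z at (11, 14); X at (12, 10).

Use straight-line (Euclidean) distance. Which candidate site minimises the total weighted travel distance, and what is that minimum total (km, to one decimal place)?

Total weighted distance at each candidate:
  Y (15, 4): total = 2378.5
  Z (11, 14): total = 1500.8
  X (12, 10): total = 1589.6
Minimum is at Z with total 1500.8 km.

Z, total 1500.8 km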